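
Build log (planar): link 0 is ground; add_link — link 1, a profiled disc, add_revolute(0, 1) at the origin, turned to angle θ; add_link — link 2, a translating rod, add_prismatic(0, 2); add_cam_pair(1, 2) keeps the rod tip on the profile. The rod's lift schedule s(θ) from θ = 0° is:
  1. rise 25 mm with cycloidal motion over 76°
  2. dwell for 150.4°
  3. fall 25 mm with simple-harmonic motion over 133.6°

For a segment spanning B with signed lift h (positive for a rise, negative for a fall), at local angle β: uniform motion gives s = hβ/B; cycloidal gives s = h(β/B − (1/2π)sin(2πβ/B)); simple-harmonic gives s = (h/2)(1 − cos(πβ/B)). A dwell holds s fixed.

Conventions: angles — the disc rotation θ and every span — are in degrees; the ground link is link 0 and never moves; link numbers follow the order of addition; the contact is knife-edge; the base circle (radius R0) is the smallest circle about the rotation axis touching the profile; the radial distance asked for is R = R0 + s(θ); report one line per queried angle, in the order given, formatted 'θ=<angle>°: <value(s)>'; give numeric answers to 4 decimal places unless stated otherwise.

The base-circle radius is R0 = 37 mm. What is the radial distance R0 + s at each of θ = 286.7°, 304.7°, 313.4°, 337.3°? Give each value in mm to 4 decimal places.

seg 1 [0°–76°] cycloidal, h=25: full span → s += 25 → s = 25.0000
seg 2 [76°–226.4°] dwell: s stays 25.0000
seg 3 [226.4°–360°] simple-harmonic, h=-25: θ=286.7° here. β=60.3, B=133.6. -25/2·(1 − cos(π·0.4513)) = -10.5968 → s = 14.4032
seg 3 [226.4°–360°] simple-harmonic, h=-25: θ=304.7° here. β=78.3, B=133.6. -25/2·(1 − cos(π·0.5861)) = -15.8392 → s = 9.1608
seg 3 [226.4°–360°] simple-harmonic, h=-25: θ=313.4° here. β=87, B=133.6. -25/2·(1 − cos(π·0.6512)) = -18.2167 → s = 6.7833
seg 3 [226.4°–360°] simple-harmonic, h=-25: θ=337.3° here. β=110.9, B=133.6. -25/2·(1 − cos(π·0.8301)) = -23.2611 → s = 1.7389
θ=286.7°: R = R0 + s = 37 + 14.4032 = 51.4032
θ=304.7°: R = R0 + s = 37 + 9.1608 = 46.1608
θ=313.4°: R = R0 + s = 37 + 6.7833 = 43.7833
θ=337.3°: R = R0 + s = 37 + 1.7389 = 38.7389

θ=286.7°: 51.4032
θ=304.7°: 46.1608
θ=313.4°: 43.7833
θ=337.3°: 38.7389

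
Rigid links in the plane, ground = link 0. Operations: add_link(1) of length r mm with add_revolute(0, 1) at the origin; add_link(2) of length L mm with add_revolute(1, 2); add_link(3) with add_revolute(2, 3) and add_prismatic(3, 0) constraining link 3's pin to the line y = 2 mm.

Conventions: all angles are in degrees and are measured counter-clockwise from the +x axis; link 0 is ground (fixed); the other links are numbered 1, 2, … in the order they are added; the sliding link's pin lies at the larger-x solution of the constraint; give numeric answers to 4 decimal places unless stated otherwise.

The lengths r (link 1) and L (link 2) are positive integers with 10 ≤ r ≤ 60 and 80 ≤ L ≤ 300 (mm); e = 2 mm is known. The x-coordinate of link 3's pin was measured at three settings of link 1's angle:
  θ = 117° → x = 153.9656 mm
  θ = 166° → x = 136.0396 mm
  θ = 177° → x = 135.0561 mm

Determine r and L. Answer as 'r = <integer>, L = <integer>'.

constraint per measurement: (x − r cos θ)² + (r sin θ − e)² = L²
subtracting the θ₁ and θ₂ equations cancels the r² and L² terms:
r = (x₁² − x₂²) / (2[(x₁cos θ₁ + e sin θ₁) − (x₂cos θ₂ + e sin θ₂)]) = 41.0000 → r = 41
L² = (x₁ − r cos θ₁)² + (r sin θ₁ − e)² = 30975.9923 → L = 176.0000 → L = 176
check at θ₃=177°: x = 135.0561 (printed 135.0561) ✓

r = 41, L = 176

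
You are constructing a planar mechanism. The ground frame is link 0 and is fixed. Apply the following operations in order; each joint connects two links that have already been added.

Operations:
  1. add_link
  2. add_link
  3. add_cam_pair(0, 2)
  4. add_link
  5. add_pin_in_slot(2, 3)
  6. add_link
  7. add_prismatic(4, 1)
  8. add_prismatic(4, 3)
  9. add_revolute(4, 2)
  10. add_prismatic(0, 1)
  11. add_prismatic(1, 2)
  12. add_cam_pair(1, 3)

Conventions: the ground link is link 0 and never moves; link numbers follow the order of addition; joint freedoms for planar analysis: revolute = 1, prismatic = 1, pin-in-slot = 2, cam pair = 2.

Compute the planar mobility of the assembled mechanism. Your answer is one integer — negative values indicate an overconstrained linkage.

link 0 = ground. State L|J1|J2 = 1|0|0
+link1  2|0|0
+link2  3|0|0
C(0,2) f=2→J2  3|0|1
+link3  4|0|1
PS(2,3) f=2→J2  4|0|2
+link4  5|0|2
P(4,1) f=1→J1  5|1|2
P(4,3) f=1→J1  5|2|2
R(4,2) f=1→J1  5|3|2
P(0,1) f=1→J1  5|4|2
P(1,2) f=1→J1  5|5|2
C(1,3) f=2→J2  5|5|3
M = 3(5−1)−2·5−3 = 12−10−3 = -1

M = -1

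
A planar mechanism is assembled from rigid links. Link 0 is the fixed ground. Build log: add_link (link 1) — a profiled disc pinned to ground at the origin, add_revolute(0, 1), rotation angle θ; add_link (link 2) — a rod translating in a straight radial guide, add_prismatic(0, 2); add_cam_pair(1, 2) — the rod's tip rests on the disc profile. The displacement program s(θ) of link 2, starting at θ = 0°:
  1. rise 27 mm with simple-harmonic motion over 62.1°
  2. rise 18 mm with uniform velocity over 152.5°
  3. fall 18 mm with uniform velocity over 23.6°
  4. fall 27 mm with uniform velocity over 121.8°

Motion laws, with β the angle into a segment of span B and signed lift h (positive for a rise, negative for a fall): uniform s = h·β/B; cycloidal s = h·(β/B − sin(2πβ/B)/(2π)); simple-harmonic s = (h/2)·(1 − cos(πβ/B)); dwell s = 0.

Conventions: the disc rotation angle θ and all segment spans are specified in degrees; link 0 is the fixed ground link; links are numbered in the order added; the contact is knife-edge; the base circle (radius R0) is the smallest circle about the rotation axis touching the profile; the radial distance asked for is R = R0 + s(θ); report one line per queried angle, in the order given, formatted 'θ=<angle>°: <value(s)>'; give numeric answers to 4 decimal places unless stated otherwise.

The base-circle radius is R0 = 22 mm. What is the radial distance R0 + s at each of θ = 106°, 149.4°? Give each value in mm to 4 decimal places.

seg 1 [0°–62.1°] simple-harmonic, h=27: full span → s += 27 → s = 27.0000
seg 2 [62.1°–214.6°] uniform, h=18: θ=106° here. β=43.9, B=152.5. 18·43.9/152.5 = 5.1816 → s = 32.1816
seg 2 [62.1°–214.6°] uniform, h=18: θ=149.4° here. β=87.3, B=152.5. 18·87.3/152.5 = 10.3043 → s = 37.3043
θ=106°: R = R0 + s = 22 + 32.1816 = 54.1816
θ=149.4°: R = R0 + s = 22 + 37.3043 = 59.3043

θ=106°: 54.1816
θ=149.4°: 59.3043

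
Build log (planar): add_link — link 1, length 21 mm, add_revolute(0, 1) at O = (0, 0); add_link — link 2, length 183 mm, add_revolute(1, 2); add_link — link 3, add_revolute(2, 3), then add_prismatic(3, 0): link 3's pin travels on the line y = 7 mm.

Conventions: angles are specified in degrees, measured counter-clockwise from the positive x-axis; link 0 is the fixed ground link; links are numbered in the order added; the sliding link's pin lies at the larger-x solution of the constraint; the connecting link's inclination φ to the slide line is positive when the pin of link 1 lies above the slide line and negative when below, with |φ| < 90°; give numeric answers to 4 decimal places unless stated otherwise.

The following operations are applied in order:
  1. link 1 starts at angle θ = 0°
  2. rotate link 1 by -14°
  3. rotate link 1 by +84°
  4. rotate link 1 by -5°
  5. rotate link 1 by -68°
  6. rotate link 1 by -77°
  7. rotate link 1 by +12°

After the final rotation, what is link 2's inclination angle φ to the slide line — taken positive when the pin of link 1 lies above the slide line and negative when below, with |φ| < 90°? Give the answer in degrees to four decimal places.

geometry: r = 21 mm, L = 183 mm, e = 7 mm; θ starts at 0°
rotate link 1 by -14°: θ ← 0° -14° = -14°
rotate link 1 by +84°: θ ← -14° +84° = 70°
rotate link 1 by -5°: θ ← 70° -5° = 65°
rotate link 1 by -68°: θ ← 65° -68° = -3°
rotate link 1 by -77°: θ ← -3° -77° = -80°
rotate link 1 by +12°: θ ← -80° +12° = -68°
h = r sin θ − e = -19.470861 − 7 = -26.470861
sin φ = h / L = -26.470861 / 183 = -0.14464951
φ = arcsin(-0.14464951) = -8.316984°

-8.3170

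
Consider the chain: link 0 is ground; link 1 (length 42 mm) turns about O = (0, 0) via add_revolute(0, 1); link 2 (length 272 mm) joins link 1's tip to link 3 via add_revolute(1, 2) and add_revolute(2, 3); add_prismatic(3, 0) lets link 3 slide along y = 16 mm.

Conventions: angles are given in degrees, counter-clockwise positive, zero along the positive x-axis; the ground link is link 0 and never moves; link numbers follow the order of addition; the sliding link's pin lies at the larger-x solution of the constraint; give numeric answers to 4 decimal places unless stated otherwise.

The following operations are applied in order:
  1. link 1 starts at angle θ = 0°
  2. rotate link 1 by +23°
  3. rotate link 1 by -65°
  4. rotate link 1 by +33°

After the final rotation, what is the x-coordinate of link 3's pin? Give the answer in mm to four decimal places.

geometry: r = 42 mm, L = 272 mm, e = 16 mm; θ starts at 0°
rotate link 1 by +23°: θ ← 0° +23° = 23°
rotate link 1 by -65°: θ ← 23° -65° = -42°
rotate link 1 by +33°: θ ← -42° +33° = -9°
crank pin P = (r cos θ, r sin θ) = (41.482910, -6.570248)
h = r sin θ − e = -6.570248 − 16 = -22.570248
x = r cos θ + √(L² − h²) = 41.482910 + 271.061956 = 312.544866

312.5449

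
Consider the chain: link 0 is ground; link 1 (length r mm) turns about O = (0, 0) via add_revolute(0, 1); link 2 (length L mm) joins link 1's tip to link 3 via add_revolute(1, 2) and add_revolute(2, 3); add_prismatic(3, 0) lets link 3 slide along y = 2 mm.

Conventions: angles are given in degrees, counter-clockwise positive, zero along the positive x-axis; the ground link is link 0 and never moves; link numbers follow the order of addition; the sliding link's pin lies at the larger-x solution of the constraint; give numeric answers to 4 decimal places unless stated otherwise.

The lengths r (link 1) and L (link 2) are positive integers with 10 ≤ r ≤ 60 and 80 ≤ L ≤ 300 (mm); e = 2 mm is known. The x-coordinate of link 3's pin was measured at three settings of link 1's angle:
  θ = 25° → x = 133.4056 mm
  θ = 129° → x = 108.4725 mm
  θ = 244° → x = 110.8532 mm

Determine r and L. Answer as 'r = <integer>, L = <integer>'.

constraint per measurement: (x − r cos θ)² + (r sin θ − e)² = L²
subtracting the θ₁ and θ₂ equations cancels the r² and L² terms:
r = (x₁² − x₂²) / (2[(x₁cos θ₁ + e sin θ₁) − (x₂cos θ₂ + e sin θ₂)]) = 16.0000 → r = 16
L² = (x₁ − r cos θ₁)² + (r sin θ₁ − e)² = 14160.9975 → L = 119.0000 → L = 119
check at θ₃=244°: x = 110.8532 (printed 110.8532) ✓

r = 16, L = 119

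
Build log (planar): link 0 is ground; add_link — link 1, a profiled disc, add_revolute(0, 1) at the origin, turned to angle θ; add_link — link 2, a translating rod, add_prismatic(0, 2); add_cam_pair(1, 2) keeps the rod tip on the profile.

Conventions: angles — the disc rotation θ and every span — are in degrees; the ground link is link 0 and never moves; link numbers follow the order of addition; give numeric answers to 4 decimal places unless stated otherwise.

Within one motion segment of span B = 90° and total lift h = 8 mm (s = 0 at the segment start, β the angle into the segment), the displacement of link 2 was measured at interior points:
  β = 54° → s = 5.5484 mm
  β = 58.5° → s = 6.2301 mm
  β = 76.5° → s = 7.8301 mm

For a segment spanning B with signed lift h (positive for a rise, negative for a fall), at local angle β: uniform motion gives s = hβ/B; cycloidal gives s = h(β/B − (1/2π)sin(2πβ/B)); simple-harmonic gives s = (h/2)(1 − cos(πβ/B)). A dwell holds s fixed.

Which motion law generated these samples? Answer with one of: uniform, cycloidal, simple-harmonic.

candidates at β/B = r: uniform s = h·r (linear in β); cycloidal s = h·(r − sin(2πr)/(2π)); simple-harmonic s = (h/2)(1 − cos(πr))
β=54°: printed 5.5484 | uniform 4.8000, cycloidal 5.5484, simple-harmonic 5.2361
β=58.5°: printed 6.2301 | uniform 5.2000, cycloidal 6.2301, simple-harmonic 5.8160
β=76.5°: printed 7.8301 | uniform 6.8000, cycloidal 7.8301, simple-harmonic 7.5640
only one law matches every sample → cycloidal

cycloidal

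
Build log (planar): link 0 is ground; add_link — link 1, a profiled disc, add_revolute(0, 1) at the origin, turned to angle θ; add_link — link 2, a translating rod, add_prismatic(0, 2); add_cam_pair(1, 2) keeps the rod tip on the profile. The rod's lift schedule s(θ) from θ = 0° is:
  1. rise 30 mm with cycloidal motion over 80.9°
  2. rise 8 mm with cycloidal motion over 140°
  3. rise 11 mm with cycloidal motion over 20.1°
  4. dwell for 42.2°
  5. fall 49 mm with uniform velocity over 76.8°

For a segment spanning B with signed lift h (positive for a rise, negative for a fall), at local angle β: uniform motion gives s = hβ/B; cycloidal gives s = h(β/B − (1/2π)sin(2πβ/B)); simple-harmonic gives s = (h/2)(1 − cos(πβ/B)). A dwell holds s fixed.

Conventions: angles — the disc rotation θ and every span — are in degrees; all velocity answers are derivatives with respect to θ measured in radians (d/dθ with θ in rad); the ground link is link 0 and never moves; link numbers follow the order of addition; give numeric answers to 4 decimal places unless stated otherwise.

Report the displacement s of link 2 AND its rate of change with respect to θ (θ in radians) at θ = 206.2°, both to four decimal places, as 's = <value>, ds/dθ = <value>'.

seg 1 [0°–80.9°] cycloidal, h=30: full span → s += 30 → s = 30.0000
seg 2 [80.9°–220.9°] cycloidal, h=8: θ=206.2° here. β=125.3, B=140. 8·(0.8950 − sin(2π·0.8950)/(2π)) = 7.9404 → s = 37.9404
velocity in seg [80.9°–220.9°] (cycloidal), θ in radians: β = 125.3° = 2.1869 rad, B = 140° = 2.4435 rad; ds/dθ = (h/B)(1 − cos(2πβ/B)) = (8/2.4435)(1 − cos(2π·0.8950)) = 0.687042 mm/rad

s = 37.9404, ds/dθ = 0.6870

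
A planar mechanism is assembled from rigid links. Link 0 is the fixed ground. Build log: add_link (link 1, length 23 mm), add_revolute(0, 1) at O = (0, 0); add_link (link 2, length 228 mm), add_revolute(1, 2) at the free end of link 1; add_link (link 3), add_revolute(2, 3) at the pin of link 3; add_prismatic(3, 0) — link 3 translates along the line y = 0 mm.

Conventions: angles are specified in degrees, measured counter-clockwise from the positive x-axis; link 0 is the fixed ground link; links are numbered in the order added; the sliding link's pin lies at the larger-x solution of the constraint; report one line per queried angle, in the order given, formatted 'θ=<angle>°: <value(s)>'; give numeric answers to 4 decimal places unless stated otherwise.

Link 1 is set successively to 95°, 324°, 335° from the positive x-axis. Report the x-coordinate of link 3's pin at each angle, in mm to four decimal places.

geometry: r = 23 mm, L = 228 mm, e = 0 mm
θ=95°: crank pin P = (r cos θ, r sin θ) = (-2.004582, 22.912478)
θ=95°: h = r sin θ − e = 22.912478 − 0 = 22.912478
θ=95°: x = r cos θ + √(L² − h²) = -2.004582 + 226.845803 = 224.841221
θ=324°: crank pin P = (r cos θ, r sin θ) = (18.607391, -13.519061)
θ=324°: h = r sin θ − e = -13.519061 − 0 = -13.519061
θ=324°: x = r cos θ + √(L² − h²) = 18.607391 + 227.598847 = 246.206238
θ=335°: crank pin P = (r cos θ, r sin θ) = (20.845079, -9.720220)
θ=335°: h = r sin θ − e = -9.720220 − 0 = -9.720220
θ=335°: x = r cos θ + √(L² − h²) = 20.845079 + 227.792707 = 248.637786

θ=95°: 224.8412
θ=324°: 246.2062
θ=335°: 248.6378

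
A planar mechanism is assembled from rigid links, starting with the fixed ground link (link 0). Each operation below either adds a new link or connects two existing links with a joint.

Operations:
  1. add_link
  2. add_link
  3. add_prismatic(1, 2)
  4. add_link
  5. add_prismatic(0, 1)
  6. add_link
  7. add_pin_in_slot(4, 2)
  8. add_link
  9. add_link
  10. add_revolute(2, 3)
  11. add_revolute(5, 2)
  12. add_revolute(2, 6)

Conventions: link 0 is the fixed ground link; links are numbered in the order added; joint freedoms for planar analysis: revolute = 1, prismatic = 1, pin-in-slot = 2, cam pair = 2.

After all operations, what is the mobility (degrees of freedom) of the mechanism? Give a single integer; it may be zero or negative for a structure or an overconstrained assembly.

ground; <1,0,0>
#1 <2,0,0>
#2 <3,0,0>
P:1↔2 J1 <3,1,0>
#3 <4,1,0>
P:0↔1 J1 <4,2,0>
#4 <5,2,0>
PS:4↔2 J2 <5,2,1>
#5 <6,2,1>
#6 <7,2,1>
R:2↔3 J1 <7,3,1>
R:5↔2 J1 <7,4,1>
R:2↔6 J1 <7,5,1>
3×6 − 2×5 − 1×1 = 7

M = 7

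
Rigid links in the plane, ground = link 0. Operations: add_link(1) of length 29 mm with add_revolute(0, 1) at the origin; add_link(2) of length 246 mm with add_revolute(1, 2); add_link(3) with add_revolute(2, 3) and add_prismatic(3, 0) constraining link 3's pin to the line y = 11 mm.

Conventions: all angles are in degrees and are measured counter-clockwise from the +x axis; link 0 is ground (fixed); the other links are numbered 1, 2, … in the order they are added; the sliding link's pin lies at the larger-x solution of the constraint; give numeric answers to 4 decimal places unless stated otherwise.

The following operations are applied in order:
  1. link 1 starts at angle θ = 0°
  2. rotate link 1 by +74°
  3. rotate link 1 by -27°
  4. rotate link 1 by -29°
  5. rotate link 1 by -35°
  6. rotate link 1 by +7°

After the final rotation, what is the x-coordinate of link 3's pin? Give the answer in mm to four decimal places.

geometry: r = 29 mm, L = 246 mm, e = 11 mm; θ starts at 0°
rotate link 1 by +74°: θ ← 0° +74° = 74°
rotate link 1 by -27°: θ ← 74° -27° = 47°
rotate link 1 by -29°: θ ← 47° -29° = 18°
rotate link 1 by -35°: θ ← 18° -35° = -17°
rotate link 1 by +7°: θ ← -17° +7° = -10°
crank pin P = (r cos θ, r sin θ) = (28.559425, -5.035797)
h = r sin θ − e = -5.035797 − 11 = -16.035797
x = r cos θ + √(L² − h²) = 28.559425 + 245.476788 = 274.036212

274.0362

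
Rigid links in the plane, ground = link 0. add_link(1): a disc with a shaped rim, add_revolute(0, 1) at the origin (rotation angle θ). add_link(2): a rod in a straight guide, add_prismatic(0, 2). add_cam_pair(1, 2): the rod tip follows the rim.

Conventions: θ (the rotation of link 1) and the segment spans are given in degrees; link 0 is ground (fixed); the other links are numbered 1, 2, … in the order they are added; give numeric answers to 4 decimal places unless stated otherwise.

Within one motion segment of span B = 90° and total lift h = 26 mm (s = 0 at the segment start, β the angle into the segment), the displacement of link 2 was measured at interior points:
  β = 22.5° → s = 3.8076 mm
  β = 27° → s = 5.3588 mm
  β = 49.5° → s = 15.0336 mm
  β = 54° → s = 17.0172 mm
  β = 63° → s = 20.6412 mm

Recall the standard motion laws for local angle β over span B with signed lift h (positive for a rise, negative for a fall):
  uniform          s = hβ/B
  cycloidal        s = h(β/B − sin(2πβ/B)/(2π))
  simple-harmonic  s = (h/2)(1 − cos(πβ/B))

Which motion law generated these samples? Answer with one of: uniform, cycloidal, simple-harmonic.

candidates at β/B = r: uniform s = h·r (linear in β); cycloidal s = h·(r − sin(2πr)/(2π)); simple-harmonic s = (h/2)(1 − cos(πr))
β=22.5°: printed 3.8076 | uniform 6.5000, cycloidal 2.3620, simple-harmonic 3.8076
β=27°: printed 5.3588 | uniform 7.8000, cycloidal 3.8645, simple-harmonic 5.3588
β=49.5°: printed 15.0336 | uniform 14.3000, cycloidal 15.5787, simple-harmonic 15.0336
β=54°: printed 17.0172 | uniform 15.6000, cycloidal 18.0323, simple-harmonic 17.0172
β=63°: printed 20.6412 | uniform 18.2000, cycloidal 22.1355, simple-harmonic 20.6412
only one law matches every sample → simple-harmonic

simple-harmonic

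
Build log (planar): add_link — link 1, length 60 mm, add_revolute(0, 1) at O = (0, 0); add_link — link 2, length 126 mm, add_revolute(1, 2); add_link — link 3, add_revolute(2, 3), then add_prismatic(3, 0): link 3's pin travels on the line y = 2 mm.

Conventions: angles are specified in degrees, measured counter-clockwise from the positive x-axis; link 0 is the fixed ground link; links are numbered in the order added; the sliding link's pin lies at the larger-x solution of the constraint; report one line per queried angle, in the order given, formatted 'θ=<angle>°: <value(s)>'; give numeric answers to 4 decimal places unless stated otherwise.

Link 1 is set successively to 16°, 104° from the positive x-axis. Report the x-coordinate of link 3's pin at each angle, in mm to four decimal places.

geometry: r = 60 mm, L = 126 mm, e = 2 mm
θ=16°: crank pin P = (r cos θ, r sin θ) = (57.675702, 16.538241)
θ=16°: h = r sin θ − e = 16.538241 − 2 = 14.538241
θ=16°: x = r cos θ + √(L² − h²) = 57.675702 + 125.158458 = 182.834159
θ=104°: crank pin P = (r cos θ, r sin θ) = (-14.515314, 58.217744)
θ=104°: h = r sin θ − e = 58.217744 − 2 = 56.217744
θ=104°: x = r cos θ + √(L² − h²) = -14.515314 + 112.763315 = 98.248002

θ=16°: 182.8342
θ=104°: 98.2480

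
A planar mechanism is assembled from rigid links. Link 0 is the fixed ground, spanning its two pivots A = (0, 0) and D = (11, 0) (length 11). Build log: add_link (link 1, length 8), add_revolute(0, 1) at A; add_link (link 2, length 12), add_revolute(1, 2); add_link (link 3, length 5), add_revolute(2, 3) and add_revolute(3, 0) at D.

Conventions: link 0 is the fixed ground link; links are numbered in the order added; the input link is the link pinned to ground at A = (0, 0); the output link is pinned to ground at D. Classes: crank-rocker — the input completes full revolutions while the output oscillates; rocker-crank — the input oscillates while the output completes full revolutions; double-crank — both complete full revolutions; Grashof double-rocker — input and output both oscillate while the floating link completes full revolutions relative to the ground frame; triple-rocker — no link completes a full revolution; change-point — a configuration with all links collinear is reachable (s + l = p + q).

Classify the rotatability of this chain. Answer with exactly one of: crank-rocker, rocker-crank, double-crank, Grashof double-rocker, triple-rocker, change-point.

lengths: ground=11, input=8, coupler=12, output=5
sorted: s=5 (shortest), l=12 (longest), p+q=19
s + l = 17 vs p + q = 19
s + l < p + q (Grashof) with shortest = output link → rocker-crank

rocker-crank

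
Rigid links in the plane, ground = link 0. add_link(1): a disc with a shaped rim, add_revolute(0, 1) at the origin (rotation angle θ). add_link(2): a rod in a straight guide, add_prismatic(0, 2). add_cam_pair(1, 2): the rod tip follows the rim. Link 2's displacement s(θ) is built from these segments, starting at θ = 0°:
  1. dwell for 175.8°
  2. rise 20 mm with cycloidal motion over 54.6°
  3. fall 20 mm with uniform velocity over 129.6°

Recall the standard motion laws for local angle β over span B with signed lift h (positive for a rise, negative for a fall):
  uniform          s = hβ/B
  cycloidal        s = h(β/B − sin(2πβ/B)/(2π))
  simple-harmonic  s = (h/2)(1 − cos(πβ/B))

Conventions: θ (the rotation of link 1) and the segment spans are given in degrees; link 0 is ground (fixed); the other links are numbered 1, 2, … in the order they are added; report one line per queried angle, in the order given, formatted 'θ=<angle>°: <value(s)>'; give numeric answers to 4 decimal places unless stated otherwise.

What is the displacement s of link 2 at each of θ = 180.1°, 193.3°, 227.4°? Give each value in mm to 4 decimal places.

segment 1 (0° to 175.8°, dwell): s unchanged at 0.0000
θ = 180.1° falls in segment 2 (175.8° to 230.4°, cycloidal, h = 20): β = 180.1 − 175.8 = 4.3°, B = 54.6°; Δs = 20·(0.0788 − sin(2π·0.0788)/(2π)) = 0.0635; s = 0.0000 + 0.0635 = 0.0635
θ = 193.3° falls in segment 2 (175.8° to 230.4°, cycloidal, h = 20): β = 193.3 − 175.8 = 17.5°, B = 54.6°; Δs = 20·(0.3205 − sin(2π·0.3205)/(2π)) = 3.5345; s = 0.0000 + 3.5345 = 3.5345
θ = 227.4° falls in segment 2 (175.8° to 230.4°, cycloidal, h = 20): β = 227.4 − 175.8 = 51.6°, B = 54.6°; Δs = 20·(0.9451 − sin(2π·0.9451)/(2π)) = 19.9783; s = 0.0000 + 19.9783 = 19.9783

θ=180.1°: 0.0635
θ=193.3°: 3.5345
θ=227.4°: 19.9783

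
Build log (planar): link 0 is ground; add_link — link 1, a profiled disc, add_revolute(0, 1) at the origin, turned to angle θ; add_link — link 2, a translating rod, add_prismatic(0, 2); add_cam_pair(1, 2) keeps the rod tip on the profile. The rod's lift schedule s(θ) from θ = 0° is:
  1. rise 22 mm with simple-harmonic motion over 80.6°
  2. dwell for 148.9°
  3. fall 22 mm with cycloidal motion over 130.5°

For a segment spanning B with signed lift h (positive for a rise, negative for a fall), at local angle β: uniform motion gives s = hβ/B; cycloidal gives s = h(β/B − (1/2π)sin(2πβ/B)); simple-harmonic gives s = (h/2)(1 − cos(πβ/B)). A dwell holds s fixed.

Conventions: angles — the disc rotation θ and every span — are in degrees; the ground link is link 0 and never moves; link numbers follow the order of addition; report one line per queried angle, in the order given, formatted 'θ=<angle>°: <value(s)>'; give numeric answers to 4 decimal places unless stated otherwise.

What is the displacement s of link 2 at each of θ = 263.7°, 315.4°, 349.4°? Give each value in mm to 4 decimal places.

seg 1 [0°–80.6°] simple-harmonic, h=22: full span → s += 22 → s = 22.0000
seg 2 [80.6°–229.5°] dwell: s stays 22.0000
seg 3 [229.5°–360°] cycloidal, h=-22: θ=263.7° here. β=34.2, B=130.5. -22·(0.2621 − sin(2π·0.2621)/(2π)) = -2.2742 → s = 19.7258
seg 3 [229.5°–360°] cycloidal, h=-22: θ=315.4° here. β=85.9, B=130.5. -22·(0.6582 − sin(2π·0.6582)/(2π)) = -17.4166 → s = 4.5834
seg 3 [229.5°–360°] cycloidal, h=-22: θ=349.4° here. β=119.9, B=130.5. -22·(0.9188 − sin(2π·0.9188)/(2π)) = -21.9234 → s = 0.0766

θ=263.7°: 19.7258
θ=315.4°: 4.5834
θ=349.4°: 0.0766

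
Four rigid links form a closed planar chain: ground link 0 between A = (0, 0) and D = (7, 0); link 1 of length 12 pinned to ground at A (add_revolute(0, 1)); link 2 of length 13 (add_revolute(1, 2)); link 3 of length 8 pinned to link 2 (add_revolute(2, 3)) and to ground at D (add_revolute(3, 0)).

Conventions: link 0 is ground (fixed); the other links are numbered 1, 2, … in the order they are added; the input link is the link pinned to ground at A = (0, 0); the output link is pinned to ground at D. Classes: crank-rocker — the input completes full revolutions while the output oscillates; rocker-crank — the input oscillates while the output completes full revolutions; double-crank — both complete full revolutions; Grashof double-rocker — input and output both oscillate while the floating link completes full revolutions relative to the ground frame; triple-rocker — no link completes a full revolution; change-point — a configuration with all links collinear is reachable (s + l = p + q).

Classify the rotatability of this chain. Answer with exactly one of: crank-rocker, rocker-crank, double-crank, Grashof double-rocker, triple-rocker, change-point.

lengths: ground=7, input=12, coupler=13, output=8
sorted: s=7 (shortest), l=13 (longest), p+q=20
s + l = 20 vs p + q = 20
s + l = p + q → change-point (collinear configuration reachable)

change-point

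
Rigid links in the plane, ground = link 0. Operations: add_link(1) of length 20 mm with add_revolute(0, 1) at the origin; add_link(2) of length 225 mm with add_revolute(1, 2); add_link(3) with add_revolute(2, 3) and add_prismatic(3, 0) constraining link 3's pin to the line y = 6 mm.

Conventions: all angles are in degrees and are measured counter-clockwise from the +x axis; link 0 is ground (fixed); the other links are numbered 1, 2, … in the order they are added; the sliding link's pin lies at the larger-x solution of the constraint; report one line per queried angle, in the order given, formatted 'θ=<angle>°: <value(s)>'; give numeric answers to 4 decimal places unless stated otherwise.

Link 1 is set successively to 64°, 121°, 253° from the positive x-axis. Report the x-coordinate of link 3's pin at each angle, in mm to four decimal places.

geometry: r = 20 mm, L = 225 mm, e = 6 mm
θ=64°: crank pin P = (r cos θ, r sin θ) = (8.767423, 17.975881)
θ=64°: h = r sin θ − e = 17.975881 − 6 = 11.975881
θ=64°: x = r cos θ + √(L² − h²) = 8.767423 + 224.681059 = 233.448482
θ=121°: crank pin P = (r cos θ, r sin θ) = (-10.300761, 17.143346)
θ=121°: h = r sin θ − e = 17.143346 − 6 = 11.143346
θ=121°: x = r cos θ + √(L² − h²) = -10.300761 + 224.723888 = 214.423127
θ=253°: crank pin P = (r cos θ, r sin θ) = (-5.847434, -19.126095)
θ=253°: h = r sin θ − e = -19.126095 − 6 = -25.126095
θ=253°: x = r cos θ + √(L² − h²) = -5.847434 + 223.592664 = 217.745230

θ=64°: 233.4485
θ=121°: 214.4231
θ=253°: 217.7452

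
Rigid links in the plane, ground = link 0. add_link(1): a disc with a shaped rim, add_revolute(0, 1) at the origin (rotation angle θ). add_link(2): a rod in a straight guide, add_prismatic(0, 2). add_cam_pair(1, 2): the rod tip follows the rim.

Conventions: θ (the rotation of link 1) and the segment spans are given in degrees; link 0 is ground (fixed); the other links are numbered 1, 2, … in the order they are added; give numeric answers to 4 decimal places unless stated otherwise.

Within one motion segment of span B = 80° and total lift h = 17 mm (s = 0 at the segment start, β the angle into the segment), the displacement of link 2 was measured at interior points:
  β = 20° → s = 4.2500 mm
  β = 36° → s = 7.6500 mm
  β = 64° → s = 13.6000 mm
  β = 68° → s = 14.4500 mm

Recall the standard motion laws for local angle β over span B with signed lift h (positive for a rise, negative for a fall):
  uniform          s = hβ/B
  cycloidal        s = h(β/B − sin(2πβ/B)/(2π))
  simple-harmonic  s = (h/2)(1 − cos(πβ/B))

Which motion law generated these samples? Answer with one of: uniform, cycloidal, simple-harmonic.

candidates at β/B = r: uniform s = h·r (linear in β); cycloidal s = h·(r − sin(2πr)/(2π)); simple-harmonic s = (h/2)(1 − cos(πr))
β=20°: printed 4.2500 | uniform 4.2500, cycloidal 1.5444, simple-harmonic 2.4896
β=36°: printed 7.6500 | uniform 7.6500, cycloidal 6.8139, simple-harmonic 7.1703
β=64°: printed 13.6000 | uniform 13.6000, cycloidal 16.1732, simple-harmonic 15.3766
β=68°: printed 14.4500 | uniform 14.4500, cycloidal 16.6389, simple-harmonic 16.0736
only one law matches every sample → uniform

uniform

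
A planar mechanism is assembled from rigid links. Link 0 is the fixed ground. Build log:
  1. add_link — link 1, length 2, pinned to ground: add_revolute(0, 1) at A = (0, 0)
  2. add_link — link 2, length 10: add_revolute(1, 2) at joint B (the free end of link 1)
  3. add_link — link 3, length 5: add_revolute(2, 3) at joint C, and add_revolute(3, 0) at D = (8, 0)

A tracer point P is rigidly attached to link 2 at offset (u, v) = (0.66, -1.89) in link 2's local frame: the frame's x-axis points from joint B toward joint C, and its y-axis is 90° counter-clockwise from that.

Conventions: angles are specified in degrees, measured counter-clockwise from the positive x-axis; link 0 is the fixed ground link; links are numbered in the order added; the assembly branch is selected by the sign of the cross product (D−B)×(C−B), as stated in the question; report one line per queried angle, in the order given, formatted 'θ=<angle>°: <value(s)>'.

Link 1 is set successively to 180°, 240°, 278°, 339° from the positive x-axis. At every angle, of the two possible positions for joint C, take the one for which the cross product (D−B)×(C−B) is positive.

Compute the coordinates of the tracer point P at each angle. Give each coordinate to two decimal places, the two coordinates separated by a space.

A=(0,0), D=(8.00,0)
θ=180°: B = A + 2.00·(cos180°, sin180°) = (-2.0000, 0.0000)
θ=180°: |BD| = 10.0000
θ=180°: circle(B,10.00) ∩ circle(D,5.00): a=8.7500, h=4.8412
θ=180°:   candidates: C₊=(6.7500,4.8412) cross=48.412; C₋=(6.7500,-4.8412) cross=-48.412
θ=180°:   branch + wants cross > 0 → take C=(6.7500,4.8412) (cross=48.412)
θ=180°: ex = (C−B)/|BC| = (0.8750,0.4841); ey = (-0.4841,0.8750)
θ=180°: P = B + 0.66·ex + -1.89·ey = (-0.5075,-1.3342)
θ=240°: B = A + 2.00·(cos240°, sin240°) = (-1.0000, -1.7321)
θ=240°: |BD| = 9.1652
θ=240°: circle(B,10.00) ∩ circle(D,5.00): a=8.6742, h=4.9758
θ=240°:   candidates: C₊=(6.5775,4.7934) cross=45.604; C₋=(8.4582,-4.9790) cross=-45.604
θ=240°:   branch + wants cross > 0 → take C=(6.5775,4.7934) (cross=45.604)
θ=240°: ex = (C−B)/|BC| = (0.7578,0.6525); ey = (-0.6525,0.7578)
θ=240°: P = B + 0.66·ex + -1.89·ey = (0.7334,-2.7335)
θ=278°: B = A + 2.00·(cos278°, sin278°) = (0.2783, -1.9805)
θ=278°: |BD| = 7.9716
θ=278°: circle(B,10.00) ∩ circle(D,5.00): a=8.6900, h=4.9481
θ=278°:   candidates: C₊=(7.4665,4.9715) cross=39.444; C₋=(9.9252,-4.6145) cross=-39.444
θ=278°:   branch + wants cross > 0 → take C=(7.4665,4.9715) (cross=39.444)
θ=278°: ex = (C−B)/|BC| = (0.7188,0.6952); ey = (-0.6952,0.7188)
θ=278°: P = B + 0.66·ex + -1.89·ey = (2.0667,-2.8803)
θ=339°: B = A + 2.00·(cos339°, sin339°) = (1.8672, -0.7167)
θ=339°: |BD| = 6.1746
θ=339°: circle(B,10.00) ∩ circle(D,5.00): a=9.1606, h=4.0105
θ=339°:   candidates: C₊=(10.5003,4.3300) cross=24.763; C₋=(11.4313,-3.6367) cross=-24.763
θ=339°:   branch + wants cross > 0 → take C=(10.5003,4.3300) (cross=24.763)
θ=339°: ex = (C−B)/|BC| = (0.8633,0.5047); ey = (-0.5047,0.8633)
θ=339°: P = B + 0.66·ex + -1.89·ey = (3.3908,-2.0153)

θ=180°: -0.51 -1.33
θ=240°: 0.73 -2.73
θ=278°: 2.07 -2.88
θ=339°: 3.39 -2.02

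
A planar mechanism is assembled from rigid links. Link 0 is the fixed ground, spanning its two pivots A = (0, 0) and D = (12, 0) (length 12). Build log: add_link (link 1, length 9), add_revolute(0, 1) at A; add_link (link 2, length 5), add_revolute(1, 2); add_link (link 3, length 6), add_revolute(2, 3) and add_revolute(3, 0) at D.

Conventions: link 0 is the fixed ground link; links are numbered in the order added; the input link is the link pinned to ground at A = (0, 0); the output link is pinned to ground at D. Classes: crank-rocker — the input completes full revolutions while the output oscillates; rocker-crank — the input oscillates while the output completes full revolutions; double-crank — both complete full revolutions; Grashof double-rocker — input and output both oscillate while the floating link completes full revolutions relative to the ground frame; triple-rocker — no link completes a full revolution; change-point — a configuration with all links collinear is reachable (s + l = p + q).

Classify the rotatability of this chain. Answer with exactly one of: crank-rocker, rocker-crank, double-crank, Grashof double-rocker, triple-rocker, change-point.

lengths: ground=12, input=9, coupler=5, output=6
sorted: s=5 (shortest), l=12 (longest), p+q=15
s + l = 17 vs p + q = 15
s + l > p + q → non-Grashof → no link fully rotates → triple-rocker

triple-rocker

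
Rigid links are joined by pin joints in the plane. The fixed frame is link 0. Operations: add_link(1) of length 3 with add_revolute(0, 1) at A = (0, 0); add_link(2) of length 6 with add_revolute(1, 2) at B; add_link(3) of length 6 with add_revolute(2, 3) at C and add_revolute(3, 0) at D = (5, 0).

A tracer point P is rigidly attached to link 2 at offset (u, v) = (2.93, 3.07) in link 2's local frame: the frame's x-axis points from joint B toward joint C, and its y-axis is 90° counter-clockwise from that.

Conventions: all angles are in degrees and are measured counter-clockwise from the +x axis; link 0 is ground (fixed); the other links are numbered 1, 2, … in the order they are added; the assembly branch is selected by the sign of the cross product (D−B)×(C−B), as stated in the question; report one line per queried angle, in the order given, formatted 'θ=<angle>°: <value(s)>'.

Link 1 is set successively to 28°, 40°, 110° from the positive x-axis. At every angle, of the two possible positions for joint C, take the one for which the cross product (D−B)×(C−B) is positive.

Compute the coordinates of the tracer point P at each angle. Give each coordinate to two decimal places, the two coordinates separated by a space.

A=(0,0), D=(5.00,0)
θ=28°: B = A + 3.00·(cos28°, sin28°) = (2.6488, 1.4084)
θ=28°: |BD| = 2.7407
θ=28°: circle(B,6.00) ∩ circle(D,6.00): a=1.3704, h=5.8414
θ=28°:   candidates: C₊=(6.8262,5.7153) cross=16.010; C₋=(0.8226,-4.3069) cross=-16.010
θ=28°:   branch + wants cross > 0 → take C=(6.8262,5.7153) (cross=16.010)
θ=28°: ex = (C−B)/|BC| = (0.6962,0.7178); ey = (-0.7178,0.6962)
θ=28°: P = B + 2.93·ex + 3.07·ey = (2.4851,5.6491)
θ=40°: B = A + 3.00·(cos40°, sin40°) = (2.2981, 1.9284)
θ=40°: |BD| = 3.3194
θ=40°: circle(B,6.00) ∩ circle(D,6.00): a=1.6597, h=5.7659
θ=40°:   candidates: C₊=(6.9986,5.6573) cross=19.139; C₋=(0.2995,-3.7290) cross=-19.139
θ=40°:   branch + wants cross > 0 → take C=(6.9986,5.6573) (cross=19.139)
θ=40°: ex = (C−B)/|BC| = (0.7834,0.6215); ey = (-0.6215,0.7834)
θ=40°: P = B + 2.93·ex + 3.07·ey = (2.6856,6.1544)
θ=110°: B = A + 3.00·(cos110°, sin110°) = (-1.0261, 2.8191)
θ=110°: |BD| = 6.6529
θ=110°: circle(B,6.00) ∩ circle(D,6.00): a=3.3264, h=4.9935
θ=110°:   candidates: C₊=(4.1029,5.9326) cross=33.221; C₋=(-0.1290,-3.1135) cross=-33.221
θ=110°:   branch + wants cross > 0 → take C=(4.1029,5.9326) (cross=33.221)
θ=110°: ex = (C−B)/|BC| = (0.8548,0.5189); ey = (-0.5189,0.8548)
θ=110°: P = B + 2.93·ex + 3.07·ey = (-0.1145,6.9638)

θ=28°: 2.49 5.65
θ=40°: 2.69 6.15
θ=110°: -0.11 6.96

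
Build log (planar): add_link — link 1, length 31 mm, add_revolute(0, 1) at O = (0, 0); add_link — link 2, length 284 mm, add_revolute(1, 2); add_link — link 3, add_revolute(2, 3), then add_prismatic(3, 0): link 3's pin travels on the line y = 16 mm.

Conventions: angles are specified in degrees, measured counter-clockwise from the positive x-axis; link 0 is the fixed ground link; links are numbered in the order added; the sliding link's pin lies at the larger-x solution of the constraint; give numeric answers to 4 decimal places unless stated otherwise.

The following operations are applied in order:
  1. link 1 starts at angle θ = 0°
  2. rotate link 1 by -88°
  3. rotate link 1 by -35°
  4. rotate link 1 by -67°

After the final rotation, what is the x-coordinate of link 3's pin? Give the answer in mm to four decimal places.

geometry: r = 31 mm, L = 284 mm, e = 16 mm; θ starts at 0°
rotate link 1 by -88°: θ ← 0° -88° = -88°
rotate link 1 by -35°: θ ← -88° -35° = -123°
rotate link 1 by -67°: θ ← -123° -67° = -190°
crank pin P = (r cos θ, r sin θ) = (-30.529040, 5.383094)
h = r sin θ − e = 5.383094 − 16 = -10.616906
x = r cos θ + √(L² − h²) = -30.529040 + 283.801482 = 253.272442

253.2724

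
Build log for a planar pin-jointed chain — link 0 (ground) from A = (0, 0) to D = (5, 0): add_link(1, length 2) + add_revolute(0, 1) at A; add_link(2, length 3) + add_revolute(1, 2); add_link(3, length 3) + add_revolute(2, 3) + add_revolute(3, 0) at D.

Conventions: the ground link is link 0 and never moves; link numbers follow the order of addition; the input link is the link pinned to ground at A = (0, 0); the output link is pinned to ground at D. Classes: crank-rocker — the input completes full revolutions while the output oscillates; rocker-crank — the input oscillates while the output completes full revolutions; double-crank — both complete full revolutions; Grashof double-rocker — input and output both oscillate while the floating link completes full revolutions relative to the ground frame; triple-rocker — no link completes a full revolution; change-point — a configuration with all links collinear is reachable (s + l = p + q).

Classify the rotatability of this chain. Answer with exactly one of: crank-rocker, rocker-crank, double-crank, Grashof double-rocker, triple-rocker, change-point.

lengths: ground=5, input=2, coupler=3, output=3
sorted: s=2 (shortest), l=5 (longest), p+q=6
s + l = 7 vs p + q = 6
s + l > p + q → non-Grashof → no link fully rotates → triple-rocker

triple-rocker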